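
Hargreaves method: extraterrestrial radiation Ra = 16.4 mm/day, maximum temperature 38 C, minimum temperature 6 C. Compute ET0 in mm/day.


Tmean = (Tmax + Tmin)/2 = (38 + 6)/2 = 22.0
ET0 = 0.0023 * 16.4 * (22.0 + 17.8) * sqrt(38 - 6)
ET0 = 0.0023 * 16.4 * 39.8 * 5.656854

8.4924 mm/day


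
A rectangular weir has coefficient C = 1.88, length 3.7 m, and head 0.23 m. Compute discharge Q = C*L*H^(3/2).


Q = C * L * H^(3/2) = 1.88 * 3.7 * 0.23^1.5 = 1.88 * 3.7 * 0.110304

0.7673 m^3/s


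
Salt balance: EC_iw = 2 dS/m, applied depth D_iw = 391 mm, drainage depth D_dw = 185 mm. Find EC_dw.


EC_dw = EC_iw * D_iw / D_dw
EC_dw = 2 * 391 / 185
EC_dw = 782 / 185

4.2270 dS/m


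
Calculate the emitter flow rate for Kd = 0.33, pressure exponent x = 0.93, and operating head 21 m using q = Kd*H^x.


q = Kd * H^x = 0.33 * 21^0.93 = 0.33 * 16.969301

5.5999 L/h


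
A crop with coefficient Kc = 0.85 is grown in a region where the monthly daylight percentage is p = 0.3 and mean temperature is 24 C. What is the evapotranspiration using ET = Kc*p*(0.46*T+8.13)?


ET = Kc * p * (0.46*T + 8.13)
ET = 0.85 * 0.3 * (0.46*24 + 8.13)
ET = 0.85 * 0.3 * 19.1700

4.8884 mm/day


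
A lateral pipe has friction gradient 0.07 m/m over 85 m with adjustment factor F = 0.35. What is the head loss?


hf = J * L * F = 0.07 * 85 * 0.35 = 2.0825 m

2.0825 m


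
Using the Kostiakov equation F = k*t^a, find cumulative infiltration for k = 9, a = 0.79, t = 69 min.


F = k * t^a = 9 * 69^0.79
F = 9 * 28.358991

255.2309 mm


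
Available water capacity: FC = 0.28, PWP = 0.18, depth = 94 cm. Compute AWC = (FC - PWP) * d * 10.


AWC = (FC - PWP) * d * 10
AWC = (0.28 - 0.18) * 94 * 10
AWC = 0.1000 * 94 * 10

94.0000 mm


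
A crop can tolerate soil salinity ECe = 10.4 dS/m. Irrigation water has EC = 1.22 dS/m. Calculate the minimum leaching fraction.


LR = ECiw / (5*ECe - ECiw)
LR = 1.22 / (5*10.4 - 1.22)
LR = 1.22 / 50.7800

0.0240


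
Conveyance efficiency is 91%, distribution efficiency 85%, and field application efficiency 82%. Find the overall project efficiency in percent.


Ec = 0.91, Eb = 0.85, Ea = 0.82
E = 0.91 * 0.85 * 0.82 * 100 = 63.4270%

63.4270 %


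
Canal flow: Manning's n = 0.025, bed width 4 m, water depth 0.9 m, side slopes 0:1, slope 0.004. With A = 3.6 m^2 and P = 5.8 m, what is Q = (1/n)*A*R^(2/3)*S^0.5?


R = A/P = 3.6/5.8 = 0.620690
Q = (1/0.025) * 3.6 * 0.620690^(2/3) * 0.004^0.5

6.6269 m^3/s


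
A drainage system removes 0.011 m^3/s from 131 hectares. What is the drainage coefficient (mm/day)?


DC = Q * 86400 / (A * 10000) * 1000
DC = 0.011 * 86400 / (131 * 10000) * 1000
DC = 950400.0000 / 1310000

0.7255 mm/day


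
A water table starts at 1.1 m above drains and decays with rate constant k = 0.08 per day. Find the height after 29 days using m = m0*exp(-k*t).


m = m0 * exp(-k*t)
m = 1.1 * exp(-0.08 * 29)
m = 1.1 * exp(-2.3200)

0.1081 m


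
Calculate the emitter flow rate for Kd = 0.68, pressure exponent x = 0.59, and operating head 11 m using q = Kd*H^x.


q = Kd * H^x = 0.68 * 11^0.59 = 0.68 * 4.115491

2.7985 L/h


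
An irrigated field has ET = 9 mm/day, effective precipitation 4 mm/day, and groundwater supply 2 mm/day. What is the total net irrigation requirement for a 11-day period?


Daily deficit = ET - Pe - GW = 9 - 4 - 2 = 3 mm/day
NIR = 3 * 11 = 33 mm

33.0000 mm


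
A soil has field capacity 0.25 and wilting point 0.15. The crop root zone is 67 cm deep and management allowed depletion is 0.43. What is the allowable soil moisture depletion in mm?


SMD = (FC - PWP) * d * MAD * 10
SMD = (0.25 - 0.15) * 67 * 0.43 * 10
SMD = 0.1000 * 67 * 0.43 * 10

28.8100 mm


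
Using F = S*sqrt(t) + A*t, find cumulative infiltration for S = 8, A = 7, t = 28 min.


F = S*sqrt(t) + A*t
F = 8*sqrt(28) + 7*28
F = 8*5.291503 + 196

238.3320 mm


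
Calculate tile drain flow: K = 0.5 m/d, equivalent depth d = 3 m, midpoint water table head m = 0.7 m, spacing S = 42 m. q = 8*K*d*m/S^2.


q = 8*K*d*m/S^2
q = 8*0.5*3*0.7/42^2
q = 8.4000 / 1764

0.0048 m/d


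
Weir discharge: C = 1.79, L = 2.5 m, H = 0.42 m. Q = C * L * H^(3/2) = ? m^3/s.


Q = C * L * H^(3/2) = 1.79 * 2.5 * 0.42^1.5 = 1.79 * 2.5 * 0.272191

1.2181 m^3/s


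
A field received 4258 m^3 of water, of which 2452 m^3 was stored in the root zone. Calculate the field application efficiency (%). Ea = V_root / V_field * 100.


Ea = V_root / V_field * 100 = 2452 / 4258 * 100 = 57.5857%

57.5857 %


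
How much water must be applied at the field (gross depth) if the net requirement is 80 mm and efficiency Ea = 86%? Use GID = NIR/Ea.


Ea = 86% = 0.86
GID = NIR / Ea = 80 / 0.86 = 93.0233 mm

93.0233 mm


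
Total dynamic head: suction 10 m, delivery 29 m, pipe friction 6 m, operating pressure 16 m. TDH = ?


TDH = Hs + Hd + hf + Hp = 10 + 29 + 6 + 16 = 61

61 m


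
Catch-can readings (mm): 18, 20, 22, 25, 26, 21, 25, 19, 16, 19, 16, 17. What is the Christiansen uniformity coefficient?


mean = 20.333333 mm
MAD = 2.888889 mm
CU = (1 - 2.888889/20.333333)*100

85.7923 %


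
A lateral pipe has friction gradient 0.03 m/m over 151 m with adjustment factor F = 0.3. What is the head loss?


hf = J * L * F = 0.03 * 151 * 0.3 = 1.3590 m

1.3590 m


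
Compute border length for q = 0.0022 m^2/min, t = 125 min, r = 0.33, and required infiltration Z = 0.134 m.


L = q*t/((1+r)*Z)
L = 0.0022*125/((1+0.33)*0.134)
L = 0.275/0.17822

1.5430 m


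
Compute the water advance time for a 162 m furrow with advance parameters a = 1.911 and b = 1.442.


t = (L/a)^(1/b)
t = (162/1.911)^(1/1.442)
t = 84.772370^(1/1.442)

21.7374 min


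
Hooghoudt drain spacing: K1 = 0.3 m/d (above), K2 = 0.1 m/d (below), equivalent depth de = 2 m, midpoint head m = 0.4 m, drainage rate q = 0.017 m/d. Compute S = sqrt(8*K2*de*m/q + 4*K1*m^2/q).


S^2 = 8*K2*de*m/q + 4*K1*m^2/q
S^2 = 8*0.1*2*0.4/0.017 + 4*0.3*0.4^2/0.017
S = sqrt(48.9412)

6.9958 m


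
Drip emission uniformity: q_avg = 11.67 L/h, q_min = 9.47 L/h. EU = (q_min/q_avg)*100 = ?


EU = (q_min/q_avg)*100 = (9.47/11.67)*100 = 81.1482%

81.1482 %


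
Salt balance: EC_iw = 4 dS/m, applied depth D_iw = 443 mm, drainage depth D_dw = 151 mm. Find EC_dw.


EC_dw = EC_iw * D_iw / D_dw
EC_dw = 4 * 443 / 151
EC_dw = 1772 / 151

11.7351 dS/m


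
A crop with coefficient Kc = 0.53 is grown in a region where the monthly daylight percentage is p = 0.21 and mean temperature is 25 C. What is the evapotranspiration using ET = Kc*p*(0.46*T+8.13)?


ET = Kc * p * (0.46*T + 8.13)
ET = 0.53 * 0.21 * (0.46*25 + 8.13)
ET = 0.53 * 0.21 * 19.6300

2.1848 mm/day


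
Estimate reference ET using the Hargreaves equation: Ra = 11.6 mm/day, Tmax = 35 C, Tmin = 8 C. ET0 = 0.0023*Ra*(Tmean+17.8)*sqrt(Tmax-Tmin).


Tmean = (Tmax + Tmin)/2 = (35 + 8)/2 = 21.5
ET0 = 0.0023 * 11.6 * (21.5 + 17.8) * sqrt(35 - 8)
ET0 = 0.0023 * 11.6 * 39.3 * 5.196152

5.4483 mm/day


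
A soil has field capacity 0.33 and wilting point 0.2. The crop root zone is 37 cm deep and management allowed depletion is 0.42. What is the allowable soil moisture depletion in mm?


SMD = (FC - PWP) * d * MAD * 10
SMD = (0.33 - 0.2) * 37 * 0.42 * 10
SMD = 0.1300 * 37 * 0.42 * 10

20.2020 mm


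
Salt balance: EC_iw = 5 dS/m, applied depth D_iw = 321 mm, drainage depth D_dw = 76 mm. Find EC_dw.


EC_dw = EC_iw * D_iw / D_dw
EC_dw = 5 * 321 / 76
EC_dw = 1605 / 76

21.1184 dS/m


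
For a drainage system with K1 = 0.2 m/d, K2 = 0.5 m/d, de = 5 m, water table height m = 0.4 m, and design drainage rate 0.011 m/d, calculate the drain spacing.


S^2 = 8*K2*de*m/q + 4*K1*m^2/q
S^2 = 8*0.5*5*0.4/0.011 + 4*0.2*0.4^2/0.011
S = sqrt(738.9091)

27.1829 m


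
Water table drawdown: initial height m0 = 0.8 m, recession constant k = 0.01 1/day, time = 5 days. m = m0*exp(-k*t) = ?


m = m0 * exp(-k*t)
m = 0.8 * exp(-0.01 * 5)
m = 0.8 * exp(-0.0500)

0.7610 m


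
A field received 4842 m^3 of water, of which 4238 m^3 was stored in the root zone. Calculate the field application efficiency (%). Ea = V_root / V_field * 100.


Ea = V_root / V_field * 100 = 4238 / 4842 * 100 = 87.5258%

87.5258 %


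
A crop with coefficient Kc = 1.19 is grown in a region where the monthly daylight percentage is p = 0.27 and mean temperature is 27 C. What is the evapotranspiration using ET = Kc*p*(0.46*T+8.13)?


ET = Kc * p * (0.46*T + 8.13)
ET = 1.19 * 0.27 * (0.46*27 + 8.13)
ET = 1.19 * 0.27 * 20.5500

6.6027 mm/day


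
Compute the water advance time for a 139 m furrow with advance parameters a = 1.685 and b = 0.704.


t = (L/a)^(1/b)
t = (139/1.685)^(1/0.704)
t = 82.492582^(1/0.704)

527.4487 min


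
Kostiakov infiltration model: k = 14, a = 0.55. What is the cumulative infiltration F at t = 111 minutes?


F = k * t^a = 14 * 111^0.55
F = 14 * 13.332993

186.6619 mm


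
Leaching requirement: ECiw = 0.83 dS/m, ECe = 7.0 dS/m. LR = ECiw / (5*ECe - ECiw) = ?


LR = ECiw / (5*ECe - ECiw)
LR = 0.83 / (5*7.0 - 0.83)
LR = 0.83 / 34.1700

0.0243


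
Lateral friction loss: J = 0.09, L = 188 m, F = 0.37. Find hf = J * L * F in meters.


hf = J * L * F = 0.09 * 188 * 0.37 = 6.2604 m

6.2604 m


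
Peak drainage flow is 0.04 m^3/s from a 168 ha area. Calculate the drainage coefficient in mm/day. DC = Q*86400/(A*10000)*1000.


DC = Q * 86400 / (A * 10000) * 1000
DC = 0.04 * 86400 / (168 * 10000) * 1000
DC = 3456000.0000 / 1680000

2.0571 mm/day


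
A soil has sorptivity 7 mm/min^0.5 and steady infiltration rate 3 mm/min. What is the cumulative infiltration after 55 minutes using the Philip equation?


F = S*sqrt(t) + A*t
F = 7*sqrt(55) + 3*55
F = 7*7.416198 + 165

216.9134 mm


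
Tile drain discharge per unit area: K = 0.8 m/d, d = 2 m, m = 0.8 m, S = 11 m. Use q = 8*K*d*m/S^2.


q = 8*K*d*m/S^2
q = 8*0.8*2*0.8/11^2
q = 10.2400 / 121

0.0846 m/d


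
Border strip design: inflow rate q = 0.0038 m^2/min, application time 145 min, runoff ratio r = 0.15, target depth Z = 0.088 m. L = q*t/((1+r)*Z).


L = q*t/((1+r)*Z)
L = 0.0038*145/((1+0.15)*0.088)
L = 0.551/0.1012

5.4447 m


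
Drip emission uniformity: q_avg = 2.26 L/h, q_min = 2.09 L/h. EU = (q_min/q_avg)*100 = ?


EU = (q_min/q_avg)*100 = (2.09/2.26)*100 = 92.4779%

92.4779 %


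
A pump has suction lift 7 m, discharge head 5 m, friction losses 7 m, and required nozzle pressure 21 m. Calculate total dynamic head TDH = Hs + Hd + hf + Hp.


TDH = Hs + Hd + hf + Hp = 7 + 5 + 7 + 21 = 40

40 m


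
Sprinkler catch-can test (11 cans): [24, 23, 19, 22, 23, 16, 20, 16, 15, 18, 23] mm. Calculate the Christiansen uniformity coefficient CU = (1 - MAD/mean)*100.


mean = 19.909091 mm
MAD = 2.826446 mm
CU = (1 - 2.826446/19.909091)*100

85.8032 %


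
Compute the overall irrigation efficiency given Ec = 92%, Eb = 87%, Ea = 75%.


Ec = 0.92, Eb = 0.87, Ea = 0.75
E = 0.92 * 0.87 * 0.75 * 100 = 60.0300%

60.0300 %


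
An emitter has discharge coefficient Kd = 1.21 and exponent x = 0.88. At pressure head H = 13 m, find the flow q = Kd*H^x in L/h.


q = Kd * H^x = 1.21 * 13^0.88 = 1.21 * 9.555868

11.5626 L/h


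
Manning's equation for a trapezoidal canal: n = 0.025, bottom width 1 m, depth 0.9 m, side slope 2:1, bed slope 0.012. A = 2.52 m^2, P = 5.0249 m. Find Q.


R = A/P = 2.52/5.0249 = 0.501503
Q = (1/0.025) * 2.52 * 0.501503^(2/3) * 0.012^0.5

6.9700 m^3/s


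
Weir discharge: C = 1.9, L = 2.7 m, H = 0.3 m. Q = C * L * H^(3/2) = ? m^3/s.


Q = C * L * H^(3/2) = 1.9 * 2.7 * 0.3^1.5 = 1.9 * 2.7 * 0.164317

0.8429 m^3/s


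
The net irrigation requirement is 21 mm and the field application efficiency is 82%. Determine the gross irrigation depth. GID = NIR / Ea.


Ea = 82% = 0.82
GID = NIR / Ea = 21 / 0.82 = 25.6098 mm

25.6098 mm


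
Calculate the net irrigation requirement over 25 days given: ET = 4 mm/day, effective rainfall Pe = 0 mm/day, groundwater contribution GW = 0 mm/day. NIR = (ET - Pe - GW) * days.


Daily deficit = ET - Pe - GW = 4 - 0 - 0 = 4 mm/day
NIR = 4 * 25 = 100 mm

100.0000 mm


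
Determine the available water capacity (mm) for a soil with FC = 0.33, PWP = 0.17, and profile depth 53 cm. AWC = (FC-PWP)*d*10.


AWC = (FC - PWP) * d * 10
AWC = (0.33 - 0.17) * 53 * 10
AWC = 0.1600 * 53 * 10

84.8000 mm


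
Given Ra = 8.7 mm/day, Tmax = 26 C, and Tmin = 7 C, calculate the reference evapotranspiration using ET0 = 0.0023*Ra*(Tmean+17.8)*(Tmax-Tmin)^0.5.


Tmean = (Tmax + Tmin)/2 = (26 + 7)/2 = 16.5
ET0 = 0.0023 * 8.7 * (16.5 + 17.8) * sqrt(26 - 7)
ET0 = 0.0023 * 8.7 * 34.3 * 4.358899

2.9917 mm/day


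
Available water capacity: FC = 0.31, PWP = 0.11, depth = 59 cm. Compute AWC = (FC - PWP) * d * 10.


AWC = (FC - PWP) * d * 10
AWC = (0.31 - 0.11) * 59 * 10
AWC = 0.2000 * 59 * 10

118.0000 mm


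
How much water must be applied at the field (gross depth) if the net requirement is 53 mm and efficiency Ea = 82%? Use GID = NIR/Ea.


Ea = 82% = 0.82
GID = NIR / Ea = 53 / 0.82 = 64.6341 mm

64.6341 mm


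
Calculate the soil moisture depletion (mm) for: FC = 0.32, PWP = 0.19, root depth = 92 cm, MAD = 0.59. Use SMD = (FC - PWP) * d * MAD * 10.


SMD = (FC - PWP) * d * MAD * 10
SMD = (0.32 - 0.19) * 92 * 0.59 * 10
SMD = 0.1300 * 92 * 0.59 * 10

70.5640 mm


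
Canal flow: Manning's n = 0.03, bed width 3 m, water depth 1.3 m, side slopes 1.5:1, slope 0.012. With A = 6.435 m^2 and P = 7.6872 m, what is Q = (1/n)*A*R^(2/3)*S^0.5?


R = A/P = 6.435/7.6872 = 0.837106
Q = (1/0.03) * 6.435 * 0.837106^(2/3) * 0.012^0.5

20.8708 m^3/s


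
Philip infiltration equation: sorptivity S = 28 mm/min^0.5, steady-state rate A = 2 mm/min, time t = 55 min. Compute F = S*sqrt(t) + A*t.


F = S*sqrt(t) + A*t
F = 28*sqrt(55) + 2*55
F = 28*7.416198 + 110

317.6535 mm


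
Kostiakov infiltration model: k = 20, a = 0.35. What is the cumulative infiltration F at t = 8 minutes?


F = k * t^a = 20 * 8^0.35
F = 20 * 2.070530

41.4106 mm


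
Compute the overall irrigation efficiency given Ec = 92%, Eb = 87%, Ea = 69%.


Ec = 0.92, Eb = 0.87, Ea = 0.69
E = 0.92 * 0.87 * 0.69 * 100 = 55.2276%

55.2276 %


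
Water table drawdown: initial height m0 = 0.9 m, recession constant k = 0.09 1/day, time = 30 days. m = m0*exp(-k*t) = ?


m = m0 * exp(-k*t)
m = 0.9 * exp(-0.09 * 30)
m = 0.9 * exp(-2.7000)

0.0605 m


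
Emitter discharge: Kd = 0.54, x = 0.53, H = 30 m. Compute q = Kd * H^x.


q = Kd * H^x = 0.54 * 30^0.53 = 0.54 * 6.065607

3.2754 L/h


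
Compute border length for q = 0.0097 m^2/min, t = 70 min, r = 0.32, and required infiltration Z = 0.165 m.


L = q*t/((1+r)*Z)
L = 0.0097*70/((1+0.32)*0.165)
L = 0.679/0.2178

3.1175 m


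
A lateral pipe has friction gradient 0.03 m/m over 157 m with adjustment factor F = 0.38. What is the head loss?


hf = J * L * F = 0.03 * 157 * 0.38 = 1.7898 m

1.7898 m


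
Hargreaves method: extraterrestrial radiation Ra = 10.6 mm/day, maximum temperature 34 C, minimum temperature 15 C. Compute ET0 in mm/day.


Tmean = (Tmax + Tmin)/2 = (34 + 15)/2 = 24.5
ET0 = 0.0023 * 10.6 * (24.5 + 17.8) * sqrt(34 - 15)
ET0 = 0.0023 * 10.6 * 42.3 * 4.358899

4.4952 mm/day


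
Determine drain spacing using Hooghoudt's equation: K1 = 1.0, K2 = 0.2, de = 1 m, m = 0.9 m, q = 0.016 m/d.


S^2 = 8*K2*de*m/q + 4*K1*m^2/q
S^2 = 8*0.2*1*0.9/0.016 + 4*1.0*0.9^2/0.016
S = sqrt(292.5000)

17.1026 m


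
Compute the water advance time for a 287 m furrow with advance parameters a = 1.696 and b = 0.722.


t = (L/a)^(1/b)
t = (287/1.696)^(1/0.722)
t = 169.221698^(1/0.722)

1220.4057 min


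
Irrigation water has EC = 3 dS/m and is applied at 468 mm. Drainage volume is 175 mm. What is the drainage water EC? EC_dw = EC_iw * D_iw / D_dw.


EC_dw = EC_iw * D_iw / D_dw
EC_dw = 3 * 468 / 175
EC_dw = 1404 / 175

8.0229 dS/m


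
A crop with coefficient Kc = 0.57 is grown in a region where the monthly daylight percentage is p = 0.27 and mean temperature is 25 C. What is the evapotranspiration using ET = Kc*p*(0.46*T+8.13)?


ET = Kc * p * (0.46*T + 8.13)
ET = 0.57 * 0.27 * (0.46*25 + 8.13)
ET = 0.57 * 0.27 * 19.6300

3.0211 mm/day


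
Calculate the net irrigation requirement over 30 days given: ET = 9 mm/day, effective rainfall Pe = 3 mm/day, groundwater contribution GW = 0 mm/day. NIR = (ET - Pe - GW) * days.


Daily deficit = ET - Pe - GW = 9 - 3 - 0 = 6 mm/day
NIR = 6 * 30 = 180 mm

180.0000 mm


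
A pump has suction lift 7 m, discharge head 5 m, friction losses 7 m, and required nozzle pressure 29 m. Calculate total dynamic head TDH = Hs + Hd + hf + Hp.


TDH = Hs + Hd + hf + Hp = 7 + 5 + 7 + 29 = 48

48 m


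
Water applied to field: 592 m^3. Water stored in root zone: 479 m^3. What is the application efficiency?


Ea = V_root / V_field * 100 = 479 / 592 * 100 = 80.9122%

80.9122 %


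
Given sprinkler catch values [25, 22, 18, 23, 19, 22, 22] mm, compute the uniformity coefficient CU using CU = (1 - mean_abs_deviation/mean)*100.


mean = 21.571429 mm
MAD = 1.755102 mm
CU = (1 - 1.755102/21.571429)*100

91.8638 %


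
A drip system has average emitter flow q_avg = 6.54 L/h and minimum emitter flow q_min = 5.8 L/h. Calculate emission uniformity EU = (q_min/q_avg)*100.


EU = (q_min/q_avg)*100 = (5.8/6.54)*100 = 88.6850%

88.6850 %


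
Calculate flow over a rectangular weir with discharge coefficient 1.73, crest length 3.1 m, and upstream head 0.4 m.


Q = C * L * H^(3/2) = 1.73 * 3.1 * 0.4^1.5 = 1.73 * 3.1 * 0.252982

1.3567 m^3/s


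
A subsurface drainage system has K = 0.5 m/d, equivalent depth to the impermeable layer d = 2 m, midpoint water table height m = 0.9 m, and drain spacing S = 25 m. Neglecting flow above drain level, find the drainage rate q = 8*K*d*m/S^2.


q = 8*K*d*m/S^2
q = 8*0.5*2*0.9/25^2
q = 7.2000 / 625

0.0115 m/d


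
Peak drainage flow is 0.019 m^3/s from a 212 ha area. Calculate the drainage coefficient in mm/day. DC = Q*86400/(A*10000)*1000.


DC = Q * 86400 / (A * 10000) * 1000
DC = 0.019 * 86400 / (212 * 10000) * 1000
DC = 1641600.0000 / 2120000

0.7743 mm/day


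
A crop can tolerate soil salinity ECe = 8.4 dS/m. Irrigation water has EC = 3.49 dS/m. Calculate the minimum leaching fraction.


LR = ECiw / (5*ECe - ECiw)
LR = 3.49 / (5*8.4 - 3.49)
LR = 3.49 / 38.5100

0.0906


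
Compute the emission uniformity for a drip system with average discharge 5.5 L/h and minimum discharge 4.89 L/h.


EU = (q_min/q_avg)*100 = (4.89/5.5)*100 = 88.9091%

88.9091 %


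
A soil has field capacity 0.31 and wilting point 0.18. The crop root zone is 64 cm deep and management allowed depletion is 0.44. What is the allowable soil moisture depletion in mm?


SMD = (FC - PWP) * d * MAD * 10
SMD = (0.31 - 0.18) * 64 * 0.44 * 10
SMD = 0.1300 * 64 * 0.44 * 10

36.6080 mm


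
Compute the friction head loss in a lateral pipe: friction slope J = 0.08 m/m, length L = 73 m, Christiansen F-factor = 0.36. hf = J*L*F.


hf = J * L * F = 0.08 * 73 * 0.36 = 2.1024 m

2.1024 m


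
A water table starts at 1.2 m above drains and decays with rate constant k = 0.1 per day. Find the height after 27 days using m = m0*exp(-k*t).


m = m0 * exp(-k*t)
m = 1.2 * exp(-0.1 * 27)
m = 1.2 * exp(-2.7000)

0.0806 m


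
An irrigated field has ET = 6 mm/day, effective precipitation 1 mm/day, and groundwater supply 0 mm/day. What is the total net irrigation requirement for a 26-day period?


Daily deficit = ET - Pe - GW = 6 - 1 - 0 = 5 mm/day
NIR = 5 * 26 = 130 mm

130.0000 mm


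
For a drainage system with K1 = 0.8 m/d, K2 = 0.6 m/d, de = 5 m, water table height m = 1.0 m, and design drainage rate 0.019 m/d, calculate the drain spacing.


S^2 = 8*K2*de*m/q + 4*K1*m^2/q
S^2 = 8*0.6*5*1.0/0.019 + 4*0.8*1.0^2/0.019
S = sqrt(1431.5789)

37.8362 m


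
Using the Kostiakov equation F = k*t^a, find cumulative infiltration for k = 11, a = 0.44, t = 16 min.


F = k * t^a = 11 * 16^0.44
F = 11 * 3.386981

37.2568 mm


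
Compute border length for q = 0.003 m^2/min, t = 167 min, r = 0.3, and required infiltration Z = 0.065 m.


L = q*t/((1+r)*Z)
L = 0.003*167/((1+0.3)*0.065)
L = 0.501/0.0845

5.9290 m


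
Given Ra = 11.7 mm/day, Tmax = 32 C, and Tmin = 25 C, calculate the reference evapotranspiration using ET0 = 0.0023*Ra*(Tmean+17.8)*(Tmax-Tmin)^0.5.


Tmean = (Tmax + Tmin)/2 = (32 + 25)/2 = 28.5
ET0 = 0.0023 * 11.7 * (28.5 + 17.8) * sqrt(32 - 25)
ET0 = 0.0023 * 11.7 * 46.3 * 2.645751

3.2964 mm/day


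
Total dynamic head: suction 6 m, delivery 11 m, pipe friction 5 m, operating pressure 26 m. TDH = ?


TDH = Hs + Hd + hf + Hp = 6 + 11 + 5 + 26 = 48

48 m


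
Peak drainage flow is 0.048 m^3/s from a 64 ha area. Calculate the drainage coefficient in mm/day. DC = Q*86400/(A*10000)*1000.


DC = Q * 86400 / (A * 10000) * 1000
DC = 0.048 * 86400 / (64 * 10000) * 1000
DC = 4147200.0000 / 640000

6.4800 mm/day


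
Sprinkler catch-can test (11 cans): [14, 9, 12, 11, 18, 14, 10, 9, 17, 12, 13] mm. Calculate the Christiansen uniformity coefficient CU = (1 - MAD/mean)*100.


mean = 12.636364 mm
MAD = 2.330579 mm
CU = (1 - 2.330579/12.636364)*100

81.5566 %


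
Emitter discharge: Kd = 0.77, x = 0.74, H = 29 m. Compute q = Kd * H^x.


q = Kd * H^x = 0.77 * 29^0.74 = 0.77 * 12.082993

9.3039 L/h


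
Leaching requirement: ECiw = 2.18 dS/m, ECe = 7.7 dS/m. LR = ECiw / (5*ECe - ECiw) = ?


LR = ECiw / (5*ECe - ECiw)
LR = 2.18 / (5*7.7 - 2.18)
LR = 2.18 / 36.3200

0.0600


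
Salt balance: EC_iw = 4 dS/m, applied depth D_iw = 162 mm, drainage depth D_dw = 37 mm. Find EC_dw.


EC_dw = EC_iw * D_iw / D_dw
EC_dw = 4 * 162 / 37
EC_dw = 648 / 37

17.5135 dS/m


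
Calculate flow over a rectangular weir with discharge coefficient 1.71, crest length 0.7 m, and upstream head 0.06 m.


Q = C * L * H^(3/2) = 1.71 * 0.7 * 0.06^1.5 = 1.71 * 0.7 * 0.014697

0.0176 m^3/s


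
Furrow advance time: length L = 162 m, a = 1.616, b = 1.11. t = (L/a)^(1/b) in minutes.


t = (L/a)^(1/b)
t = (162/1.616)^(1/1.11)
t = 100.247525^(1/1.11)

63.4993 min


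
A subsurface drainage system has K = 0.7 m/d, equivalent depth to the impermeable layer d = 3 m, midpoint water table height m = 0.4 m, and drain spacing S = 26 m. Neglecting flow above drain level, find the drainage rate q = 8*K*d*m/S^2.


q = 8*K*d*m/S^2
q = 8*0.7*3*0.4/26^2
q = 6.7200 / 676

0.0099 m/d


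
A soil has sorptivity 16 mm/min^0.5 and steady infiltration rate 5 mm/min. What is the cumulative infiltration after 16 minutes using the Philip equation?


F = S*sqrt(t) + A*t
F = 16*sqrt(16) + 5*16
F = 16*4.000000 + 80

144.0000 mm


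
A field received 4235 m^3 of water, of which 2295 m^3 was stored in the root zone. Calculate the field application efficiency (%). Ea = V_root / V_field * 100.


Ea = V_root / V_field * 100 = 2295 / 4235 * 100 = 54.1913%

54.1913 %


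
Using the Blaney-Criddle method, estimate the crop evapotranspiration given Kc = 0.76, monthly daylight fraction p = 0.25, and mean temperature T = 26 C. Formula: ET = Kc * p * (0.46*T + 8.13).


ET = Kc * p * (0.46*T + 8.13)
ET = 0.76 * 0.25 * (0.46*26 + 8.13)
ET = 0.76 * 0.25 * 20.0900

3.8171 mm/day


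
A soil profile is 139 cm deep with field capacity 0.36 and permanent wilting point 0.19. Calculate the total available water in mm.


AWC = (FC - PWP) * d * 10
AWC = (0.36 - 0.19) * 139 * 10
AWC = 0.1700 * 139 * 10

236.3000 mm


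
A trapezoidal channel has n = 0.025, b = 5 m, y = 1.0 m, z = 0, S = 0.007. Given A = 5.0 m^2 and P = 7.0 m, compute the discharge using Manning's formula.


R = A/P = 5.0/7.0 = 0.714286
Q = (1/0.025) * 5.0 * 0.714286^(2/3) * 0.007^0.5

13.3709 m^3/s


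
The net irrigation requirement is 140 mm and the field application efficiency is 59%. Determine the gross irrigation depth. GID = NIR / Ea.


Ea = 59% = 0.59
GID = NIR / Ea = 140 / 0.59 = 237.2881 mm

237.2881 mm


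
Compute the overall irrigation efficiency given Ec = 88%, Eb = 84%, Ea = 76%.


Ec = 0.88, Eb = 0.84, Ea = 0.76
E = 0.88 * 0.84 * 0.76 * 100 = 56.1792%

56.1792 %


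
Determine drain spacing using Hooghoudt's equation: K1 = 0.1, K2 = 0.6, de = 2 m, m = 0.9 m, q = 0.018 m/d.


S^2 = 8*K2*de*m/q + 4*K1*m^2/q
S^2 = 8*0.6*2*0.9/0.018 + 4*0.1*0.9^2/0.018
S = sqrt(498.0000)

22.3159 m


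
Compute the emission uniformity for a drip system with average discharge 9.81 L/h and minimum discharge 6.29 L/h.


EU = (q_min/q_avg)*100 = (6.29/9.81)*100 = 64.1182%

64.1182 %


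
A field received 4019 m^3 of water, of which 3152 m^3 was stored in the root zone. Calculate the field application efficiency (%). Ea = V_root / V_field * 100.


Ea = V_root / V_field * 100 = 3152 / 4019 * 100 = 78.4275%

78.4275 %


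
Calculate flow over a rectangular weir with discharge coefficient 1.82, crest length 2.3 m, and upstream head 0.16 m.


Q = C * L * H^(3/2) = 1.82 * 2.3 * 0.16^1.5 = 1.82 * 2.3 * 0.064000

0.2679 m^3/s


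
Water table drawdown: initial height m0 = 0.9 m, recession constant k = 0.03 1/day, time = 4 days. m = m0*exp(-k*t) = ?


m = m0 * exp(-k*t)
m = 0.9 * exp(-0.03 * 4)
m = 0.9 * exp(-0.1200)

0.7982 m


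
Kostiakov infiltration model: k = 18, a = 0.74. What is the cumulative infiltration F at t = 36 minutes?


F = k * t^a = 18 * 36^0.74
F = 18 * 14.179596

255.2327 mm


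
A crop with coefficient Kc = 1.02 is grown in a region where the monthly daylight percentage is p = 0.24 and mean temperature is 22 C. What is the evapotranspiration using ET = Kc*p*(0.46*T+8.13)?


ET = Kc * p * (0.46*T + 8.13)
ET = 1.02 * 0.24 * (0.46*22 + 8.13)
ET = 1.02 * 0.24 * 18.2500

4.4676 mm/day


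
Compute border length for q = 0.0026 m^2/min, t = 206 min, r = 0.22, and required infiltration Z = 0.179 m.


L = q*t/((1+r)*Z)
L = 0.0026*206/((1+0.22)*0.179)
L = 0.5356/0.21838

2.4526 m


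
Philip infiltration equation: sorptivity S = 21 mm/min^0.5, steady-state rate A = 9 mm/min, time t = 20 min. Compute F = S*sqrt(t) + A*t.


F = S*sqrt(t) + A*t
F = 21*sqrt(20) + 9*20
F = 21*4.472136 + 180

273.9149 mm


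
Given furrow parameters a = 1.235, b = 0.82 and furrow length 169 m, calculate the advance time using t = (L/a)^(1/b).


t = (L/a)^(1/b)
t = (169/1.235)^(1/0.82)
t = 136.842105^(1/0.82)

402.8525 min


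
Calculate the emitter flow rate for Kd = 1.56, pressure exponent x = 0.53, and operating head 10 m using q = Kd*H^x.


q = Kd * H^x = 1.56 * 10^0.53 = 1.56 * 3.388442

5.2860 L/h


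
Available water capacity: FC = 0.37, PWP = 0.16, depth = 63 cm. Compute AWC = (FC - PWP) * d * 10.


AWC = (FC - PWP) * d * 10
AWC = (0.37 - 0.16) * 63 * 10
AWC = 0.2100 * 63 * 10

132.3000 mm


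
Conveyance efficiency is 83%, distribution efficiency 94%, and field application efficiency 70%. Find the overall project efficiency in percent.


Ec = 0.83, Eb = 0.94, Ea = 0.7
E = 0.83 * 0.94 * 0.7 * 100 = 54.6140%

54.6140 %


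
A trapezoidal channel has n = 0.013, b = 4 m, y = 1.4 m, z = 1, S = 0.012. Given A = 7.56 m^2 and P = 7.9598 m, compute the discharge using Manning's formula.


R = A/P = 7.56/7.9598 = 0.949773
Q = (1/0.013) * 7.56 * 0.949773^(2/3) * 0.012^0.5

61.5530 m^3/s


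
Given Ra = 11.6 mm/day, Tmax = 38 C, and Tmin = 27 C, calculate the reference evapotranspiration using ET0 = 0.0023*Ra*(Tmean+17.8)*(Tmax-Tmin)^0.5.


Tmean = (Tmax + Tmin)/2 = (38 + 27)/2 = 32.5
ET0 = 0.0023 * 11.6 * (32.5 + 17.8) * sqrt(38 - 27)
ET0 = 0.0023 * 11.6 * 50.3 * 3.316625

4.4509 mm/day


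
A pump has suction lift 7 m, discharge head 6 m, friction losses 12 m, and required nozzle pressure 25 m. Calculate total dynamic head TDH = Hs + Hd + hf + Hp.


TDH = Hs + Hd + hf + Hp = 7 + 6 + 12 + 25 = 50

50 m


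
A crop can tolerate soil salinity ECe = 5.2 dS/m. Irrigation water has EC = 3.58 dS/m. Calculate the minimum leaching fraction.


LR = ECiw / (5*ECe - ECiw)
LR = 3.58 / (5*5.2 - 3.58)
LR = 3.58 / 22.4200

0.1597


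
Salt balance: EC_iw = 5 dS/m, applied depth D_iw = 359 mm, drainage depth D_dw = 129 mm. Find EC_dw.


EC_dw = EC_iw * D_iw / D_dw
EC_dw = 5 * 359 / 129
EC_dw = 1795 / 129

13.9147 dS/m


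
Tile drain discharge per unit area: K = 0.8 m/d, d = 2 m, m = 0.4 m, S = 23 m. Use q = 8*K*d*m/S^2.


q = 8*K*d*m/S^2
q = 8*0.8*2*0.4/23^2
q = 5.1200 / 529

0.0097 m/d


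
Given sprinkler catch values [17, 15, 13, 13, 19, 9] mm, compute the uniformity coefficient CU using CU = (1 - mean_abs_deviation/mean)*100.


mean = 14.333333 mm
MAD = 2.666667 mm
CU = (1 - 2.666667/14.333333)*100

81.3953 %


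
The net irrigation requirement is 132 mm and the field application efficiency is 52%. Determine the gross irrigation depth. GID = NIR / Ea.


Ea = 52% = 0.52
GID = NIR / Ea = 132 / 0.52 = 253.8462 mm

253.8462 mm


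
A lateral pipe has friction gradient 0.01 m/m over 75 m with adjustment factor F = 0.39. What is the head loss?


hf = J * L * F = 0.01 * 75 * 0.39 = 0.2925 m

0.2925 m


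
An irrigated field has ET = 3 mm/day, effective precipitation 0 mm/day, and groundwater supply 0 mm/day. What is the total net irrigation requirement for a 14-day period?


Daily deficit = ET - Pe - GW = 3 - 0 - 0 = 3 mm/day
NIR = 3 * 14 = 42 mm

42.0000 mm


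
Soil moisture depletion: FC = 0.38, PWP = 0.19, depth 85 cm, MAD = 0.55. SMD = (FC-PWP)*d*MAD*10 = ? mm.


SMD = (FC - PWP) * d * MAD * 10
SMD = (0.38 - 0.19) * 85 * 0.55 * 10
SMD = 0.1900 * 85 * 0.55 * 10

88.8250 mm


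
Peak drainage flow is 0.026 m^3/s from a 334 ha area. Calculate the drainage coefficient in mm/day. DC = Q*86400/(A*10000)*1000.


DC = Q * 86400 / (A * 10000) * 1000
DC = 0.026 * 86400 / (334 * 10000) * 1000
DC = 2246400.0000 / 3340000

0.6726 mm/day


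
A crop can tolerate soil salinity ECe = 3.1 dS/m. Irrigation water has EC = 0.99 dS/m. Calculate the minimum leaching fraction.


LR = ECiw / (5*ECe - ECiw)
LR = 0.99 / (5*3.1 - 0.99)
LR = 0.99 / 14.5100

0.0682


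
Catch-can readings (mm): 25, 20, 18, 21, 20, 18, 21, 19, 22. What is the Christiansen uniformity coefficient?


mean = 20.444444 mm
MAD = 1.604938 mm
CU = (1 - 1.604938/20.444444)*100

92.1498 %


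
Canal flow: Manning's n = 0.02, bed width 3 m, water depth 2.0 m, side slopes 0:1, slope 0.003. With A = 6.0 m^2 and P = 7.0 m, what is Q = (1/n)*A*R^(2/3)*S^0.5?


R = A/P = 6.0/7.0 = 0.857143
Q = (1/0.02) * 6.0 * 0.857143^(2/3) * 0.003^0.5

14.8269 m^3/s


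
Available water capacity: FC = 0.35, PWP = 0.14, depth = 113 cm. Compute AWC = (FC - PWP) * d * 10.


AWC = (FC - PWP) * d * 10
AWC = (0.35 - 0.14) * 113 * 10
AWC = 0.2100 * 113 * 10

237.3000 mm


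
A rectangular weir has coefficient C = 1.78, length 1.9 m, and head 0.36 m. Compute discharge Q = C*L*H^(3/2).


Q = C * L * H^(3/2) = 1.78 * 1.9 * 0.36^1.5 = 1.78 * 1.9 * 0.216000

0.7305 m^3/s


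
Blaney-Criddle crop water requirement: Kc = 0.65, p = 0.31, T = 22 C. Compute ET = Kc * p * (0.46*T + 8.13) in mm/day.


ET = Kc * p * (0.46*T + 8.13)
ET = 0.65 * 0.31 * (0.46*22 + 8.13)
ET = 0.65 * 0.31 * 18.2500

3.6774 mm/day


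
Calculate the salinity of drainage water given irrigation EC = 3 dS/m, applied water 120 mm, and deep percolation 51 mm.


EC_dw = EC_iw * D_iw / D_dw
EC_dw = 3 * 120 / 51
EC_dw = 360 / 51

7.0588 dS/m


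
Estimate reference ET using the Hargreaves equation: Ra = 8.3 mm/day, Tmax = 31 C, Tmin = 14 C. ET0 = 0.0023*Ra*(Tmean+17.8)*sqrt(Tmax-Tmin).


Tmean = (Tmax + Tmin)/2 = (31 + 14)/2 = 22.5
ET0 = 0.0023 * 8.3 * (22.5 + 17.8) * sqrt(31 - 14)
ET0 = 0.0023 * 8.3 * 40.3 * 4.123106

3.1720 mm/day


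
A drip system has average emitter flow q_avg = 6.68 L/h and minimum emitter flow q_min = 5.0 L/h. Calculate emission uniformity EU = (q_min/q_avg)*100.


EU = (q_min/q_avg)*100 = (5.0/6.68)*100 = 74.8503%

74.8503 %


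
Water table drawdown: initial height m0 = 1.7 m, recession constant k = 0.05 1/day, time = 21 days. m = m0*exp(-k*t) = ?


m = m0 * exp(-k*t)
m = 1.7 * exp(-0.05 * 21)
m = 1.7 * exp(-1.0500)

0.5949 m


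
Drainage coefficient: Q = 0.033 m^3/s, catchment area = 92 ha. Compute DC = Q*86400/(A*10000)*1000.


DC = Q * 86400 / (A * 10000) * 1000
DC = 0.033 * 86400 / (92 * 10000) * 1000
DC = 2851200.0000 / 920000

3.0991 mm/day


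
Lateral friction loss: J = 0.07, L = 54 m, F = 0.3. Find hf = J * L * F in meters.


hf = J * L * F = 0.07 * 54 * 0.3 = 1.1340 m

1.1340 m


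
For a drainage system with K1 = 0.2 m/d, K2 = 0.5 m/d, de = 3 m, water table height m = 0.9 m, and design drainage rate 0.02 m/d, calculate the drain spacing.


S^2 = 8*K2*de*m/q + 4*K1*m^2/q
S^2 = 8*0.5*3*0.9/0.02 + 4*0.2*0.9^2/0.02
S = sqrt(572.4000)

23.9249 m


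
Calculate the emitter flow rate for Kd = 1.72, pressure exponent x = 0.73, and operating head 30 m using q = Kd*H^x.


q = Kd * H^x = 1.72 * 30^0.73 = 1.72 * 11.975634

20.5981 L/h


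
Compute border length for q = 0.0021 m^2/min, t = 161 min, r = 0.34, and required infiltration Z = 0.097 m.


L = q*t/((1+r)*Z)
L = 0.0021*161/((1+0.34)*0.097)
L = 0.3381/0.12998

2.6012 m


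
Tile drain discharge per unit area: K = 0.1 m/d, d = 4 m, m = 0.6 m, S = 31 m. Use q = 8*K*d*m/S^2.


q = 8*K*d*m/S^2
q = 8*0.1*4*0.6/31^2
q = 1.9200 / 961

0.0020 m/d


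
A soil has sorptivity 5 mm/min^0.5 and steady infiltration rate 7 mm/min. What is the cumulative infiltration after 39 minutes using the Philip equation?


F = S*sqrt(t) + A*t
F = 5*sqrt(39) + 7*39
F = 5*6.244998 + 273

304.2250 mm


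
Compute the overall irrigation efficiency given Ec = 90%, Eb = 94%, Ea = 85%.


Ec = 0.9, Eb = 0.94, Ea = 0.85
E = 0.9 * 0.94 * 0.85 * 100 = 71.9100%

71.9100 %


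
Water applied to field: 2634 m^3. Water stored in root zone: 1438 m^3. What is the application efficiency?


Ea = V_root / V_field * 100 = 1438 / 2634 * 100 = 54.5938%

54.5938 %


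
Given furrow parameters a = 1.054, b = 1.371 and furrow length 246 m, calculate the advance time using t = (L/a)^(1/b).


t = (L/a)^(1/b)
t = (246/1.054)^(1/1.371)
t = 233.396584^(1/1.371)

53.3673 min


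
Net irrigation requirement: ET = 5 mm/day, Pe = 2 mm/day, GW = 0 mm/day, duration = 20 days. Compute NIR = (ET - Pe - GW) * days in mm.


Daily deficit = ET - Pe - GW = 5 - 2 - 0 = 3 mm/day
NIR = 3 * 20 = 60 mm

60.0000 mm


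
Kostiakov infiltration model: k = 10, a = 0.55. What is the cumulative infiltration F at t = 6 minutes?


F = k * t^a = 10 * 6^0.55
F = 10 * 2.679065

26.7906 mm


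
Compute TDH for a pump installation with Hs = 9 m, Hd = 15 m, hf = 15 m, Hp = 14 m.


TDH = Hs + Hd + hf + Hp = 9 + 15 + 15 + 14 = 53

53 m


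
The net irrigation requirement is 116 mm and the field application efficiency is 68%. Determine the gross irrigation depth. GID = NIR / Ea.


Ea = 68% = 0.68
GID = NIR / Ea = 116 / 0.68 = 170.5882 mm

170.5882 mm


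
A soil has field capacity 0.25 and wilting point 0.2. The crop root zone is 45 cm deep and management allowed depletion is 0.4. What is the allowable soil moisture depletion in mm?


SMD = (FC - PWP) * d * MAD * 10
SMD = (0.25 - 0.2) * 45 * 0.4 * 10
SMD = 0.0500 * 45 * 0.4 * 10

9.0000 mm


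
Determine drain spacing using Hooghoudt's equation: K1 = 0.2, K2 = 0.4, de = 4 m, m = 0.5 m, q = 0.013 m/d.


S^2 = 8*K2*de*m/q + 4*K1*m^2/q
S^2 = 8*0.4*4*0.5/0.013 + 4*0.2*0.5^2/0.013
S = sqrt(507.6923)

22.5320 m


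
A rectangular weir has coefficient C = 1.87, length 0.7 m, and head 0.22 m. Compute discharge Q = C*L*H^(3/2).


Q = C * L * H^(3/2) = 1.87 * 0.7 * 0.22^1.5 = 1.87 * 0.7 * 0.103189

0.1351 m^3/s


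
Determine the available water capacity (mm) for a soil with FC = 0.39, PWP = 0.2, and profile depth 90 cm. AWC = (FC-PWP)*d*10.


AWC = (FC - PWP) * d * 10
AWC = (0.39 - 0.2) * 90 * 10
AWC = 0.1900 * 90 * 10

171.0000 mm


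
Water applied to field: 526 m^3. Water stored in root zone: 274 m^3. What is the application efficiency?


Ea = V_root / V_field * 100 = 274 / 526 * 100 = 52.0913%

52.0913 %


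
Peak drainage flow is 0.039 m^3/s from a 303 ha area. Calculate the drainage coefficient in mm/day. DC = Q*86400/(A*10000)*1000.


DC = Q * 86400 / (A * 10000) * 1000
DC = 0.039 * 86400 / (303 * 10000) * 1000
DC = 3369600.0000 / 3030000

1.1121 mm/day


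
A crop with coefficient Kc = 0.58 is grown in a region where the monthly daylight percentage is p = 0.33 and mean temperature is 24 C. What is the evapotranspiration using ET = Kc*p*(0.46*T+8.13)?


ET = Kc * p * (0.46*T + 8.13)
ET = 0.58 * 0.33 * (0.46*24 + 8.13)
ET = 0.58 * 0.33 * 19.1700

3.6691 mm/day


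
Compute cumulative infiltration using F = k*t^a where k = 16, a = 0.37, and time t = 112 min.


F = k * t^a = 16 * 112^0.37
F = 16 * 5.730740

91.6918 mm


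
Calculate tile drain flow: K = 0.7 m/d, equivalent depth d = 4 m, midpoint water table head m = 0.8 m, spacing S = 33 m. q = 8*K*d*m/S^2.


q = 8*K*d*m/S^2
q = 8*0.7*4*0.8/33^2
q = 17.9200 / 1089

0.0165 m/d


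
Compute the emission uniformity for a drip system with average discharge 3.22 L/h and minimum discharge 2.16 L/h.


EU = (q_min/q_avg)*100 = (2.16/3.22)*100 = 67.0807%

67.0807 %


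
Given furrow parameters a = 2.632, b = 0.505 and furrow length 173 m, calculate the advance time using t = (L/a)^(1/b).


t = (L/a)^(1/b)
t = (173/2.632)^(1/0.505)
t = 65.729483^(1/0.505)

3976.7215 min


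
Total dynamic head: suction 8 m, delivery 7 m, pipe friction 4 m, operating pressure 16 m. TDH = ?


TDH = Hs + Hd + hf + Hp = 8 + 7 + 4 + 16 = 35

35 m


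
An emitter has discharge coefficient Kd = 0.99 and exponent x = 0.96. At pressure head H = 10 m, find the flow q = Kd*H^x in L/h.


q = Kd * H^x = 0.99 * 10^0.96 = 0.99 * 9.120108

9.0289 L/h


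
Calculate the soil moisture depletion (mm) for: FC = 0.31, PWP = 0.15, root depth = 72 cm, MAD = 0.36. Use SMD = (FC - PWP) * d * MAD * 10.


SMD = (FC - PWP) * d * MAD * 10
SMD = (0.31 - 0.15) * 72 * 0.36 * 10
SMD = 0.1600 * 72 * 0.36 * 10

41.4720 mm


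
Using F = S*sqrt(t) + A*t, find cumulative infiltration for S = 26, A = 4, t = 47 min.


F = S*sqrt(t) + A*t
F = 26*sqrt(47) + 4*47
F = 26*6.855655 + 188

366.2470 mm


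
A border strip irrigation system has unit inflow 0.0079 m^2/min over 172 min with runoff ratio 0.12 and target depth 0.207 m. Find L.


L = q*t/((1+r)*Z)
L = 0.0079*172/((1+0.12)*0.207)
L = 1.3588/0.23184

5.8609 m


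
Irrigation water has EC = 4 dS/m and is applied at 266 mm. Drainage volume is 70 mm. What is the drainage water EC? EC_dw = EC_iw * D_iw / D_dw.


EC_dw = EC_iw * D_iw / D_dw
EC_dw = 4 * 266 / 70
EC_dw = 1064 / 70

15.2000 dS/m


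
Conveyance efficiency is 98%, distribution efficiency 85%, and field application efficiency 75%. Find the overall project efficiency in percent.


Ec = 0.98, Eb = 0.85, Ea = 0.75
E = 0.98 * 0.85 * 0.75 * 100 = 62.4750%

62.4750 %


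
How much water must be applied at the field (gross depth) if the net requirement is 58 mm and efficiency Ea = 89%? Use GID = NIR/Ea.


Ea = 89% = 0.89
GID = NIR / Ea = 58 / 0.89 = 65.1685 mm

65.1685 mm


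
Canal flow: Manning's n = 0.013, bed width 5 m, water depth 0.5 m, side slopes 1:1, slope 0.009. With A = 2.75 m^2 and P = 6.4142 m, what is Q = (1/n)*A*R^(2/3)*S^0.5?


R = A/P = 2.75/6.4142 = 0.428736
Q = (1/0.013) * 2.75 * 0.428736^(2/3) * 0.009^0.5

11.4105 m^3/s


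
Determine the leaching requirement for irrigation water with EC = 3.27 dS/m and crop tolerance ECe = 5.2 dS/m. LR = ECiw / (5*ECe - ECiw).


LR = ECiw / (5*ECe - ECiw)
LR = 3.27 / (5*5.2 - 3.27)
LR = 3.27 / 22.7300

0.1439
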